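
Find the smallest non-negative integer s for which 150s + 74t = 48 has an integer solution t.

Euclid: 150 = 2·74 + 2; 74 = 37·2 + 0 → gcd = 2; 48 = 2·24.
Back-substitution yields 150·(1) + 74·(-2) = 2, so one solution is s = 1·24 = 24, t = -2·24 = -48.
Solutions in s differ by 74/2 = 37; the one in [0, 37) is 24 mod 37 = 24.

24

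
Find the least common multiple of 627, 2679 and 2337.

1208229

lcm(627, 2679) = 627·2679/gcd = 1679733/57 = 29469
lcm(29469, 2337) = 29469·2337/gcd = 68869053/57 = 1208229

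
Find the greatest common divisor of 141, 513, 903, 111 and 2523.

141 = 3 · 47; 513 = 3³ · 19; 903 = 3 · 7 · 43; 111 = 3 · 37; 2523 = 3 · 29²
gcd takes min exponent of each prime: 3 = 3

3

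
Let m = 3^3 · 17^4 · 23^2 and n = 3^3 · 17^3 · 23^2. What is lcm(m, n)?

1192930443

max exponent per prime: 3^3 · 17^4 · 23^2 = 1192930443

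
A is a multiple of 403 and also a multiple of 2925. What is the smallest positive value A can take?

gcd first: 2925 = 7·403 + 104; 403 = 3·104 + 91; 104 = 1·91 + 13; 91 = 7·13 + 0 → gcd = 13
lcm = 403·2925/gcd = 1178775/13 = 90675

90675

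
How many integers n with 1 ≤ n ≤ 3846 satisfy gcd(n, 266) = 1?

1561

266 = 2·7·19. Inclusion–exclusion on these primes:
3846 − ⌊3846/2⌋ − ⌊3846/7⌋ − ⌊3846/19⌋ + ⌊3846/14⌋ + ⌊3846/38⌋ + ⌊3846/133⌋ − ⌊3846/266⌋ = 1561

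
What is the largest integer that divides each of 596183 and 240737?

49

596183 = 7² · 23³
240737 = 7² · 17³
Common: 7² = 49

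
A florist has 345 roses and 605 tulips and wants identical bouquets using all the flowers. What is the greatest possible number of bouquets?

345 = 3 · 5 · 23
605 = 5 · 11²
Common: 5 = 5

5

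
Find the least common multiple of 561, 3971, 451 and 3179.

561 = 3 · 11 · 17; 3971 = 11 · 19²; 451 = 11 · 41; 3179 = 11 · 17²
lcm takes max exponent of each prime: 3 · 11 · 17² · 19² · 41 = 141157137

141157137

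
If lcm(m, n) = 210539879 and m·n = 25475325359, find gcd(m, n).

From gcd × lcm = mn: gcd = 25475325359 / 210539879 = 121.

121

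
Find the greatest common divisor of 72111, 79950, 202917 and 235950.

39

gcd(72111, 79950): 79950 = 1·72111 + 7839; 72111 = 9·7839 + 1560; 7839 = 5·1560 + 39; 1560 = 40·39 + 0 → 39
gcd(39, 202917): 202917 = 5203·39 + 0 → 39
gcd(39, 235950): 235950 = 6050·39 + 0 → 39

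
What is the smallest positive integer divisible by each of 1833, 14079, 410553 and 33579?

1999199739537

lcm(1833, 14079) = 1833·14079/gcd = 25806807/39 = 661713
lcm(661713, 410553) = 661713·410553/gcd = 271668257289/39 = 6965852751
lcm(6965852751, 33579) = 6965852751·33579/gcd = 233906369525829/117 = 1999199739537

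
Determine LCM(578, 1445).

2890

gcd first: 1445 = 2·578 + 289; 578 = 2·289 + 0 → gcd = 289
lcm = 578·1445/gcd = 835210/289 = 2890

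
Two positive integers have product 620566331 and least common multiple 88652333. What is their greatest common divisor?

7

From gcd × lcm = uv: gcd = 620566331 / 88652333 = 7.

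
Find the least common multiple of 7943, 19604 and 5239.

28563028

lcm(7943, 19604) = 7943·19604/gcd = 155714572/169 = 921388
lcm(921388, 5239) = 921388·5239/gcd = 4827151732/169 = 28563028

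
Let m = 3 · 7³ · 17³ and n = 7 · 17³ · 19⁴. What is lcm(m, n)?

max exponent per prime: 3 · 7³ · 17³ · 19⁴ = 658834818117

658834818117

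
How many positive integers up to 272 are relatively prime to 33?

166

Prime factors of 33: 3, 11. Count integers ≤ 272 divisible by none of them.
By inclusion–exclusion: 272 − ⌊272/3⌋ − ⌊272/11⌋ + ⌊272/33⌋ = 166.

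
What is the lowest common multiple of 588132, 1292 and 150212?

588132 = 2² · 3² · 17 · 31²; 1292 = 2² · 17 · 19; 150212 = 2² · 17 · 47²
lcm takes max exponent of each prime: 2² · 3² · 17 · 19 · 31² · 47² = 24684488172

24684488172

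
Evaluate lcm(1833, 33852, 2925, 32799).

100355100300

lcm(1833, 33852) = 1833·33852/gcd = 62050716/39 = 1591044
lcm(1591044, 2925) = 1591044·2925/gcd = 4653803700/39 = 119328300
lcm(119328300, 32799) = 119328300·32799/gcd = 3913848911700/39 = 100355100300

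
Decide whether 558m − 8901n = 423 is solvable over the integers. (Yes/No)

Yes

gcd(558, 8901): 8901 = 15·558 + 531; 558 = 1·531 + 27; 531 = 19·27 + 18; 27 = 1·18 + 9; 18 = 2·9 + 0 → 9
9 divides 423, so a solution exists.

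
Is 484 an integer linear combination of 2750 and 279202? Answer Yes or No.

Yes

gcd(2750, 279202): 279202 = 101·2750 + 1452; 2750 = 1·1452 + 1298; 1452 = 1·1298 + 154; 1298 = 8·154 + 66; 154 = 2·66 + 22; 66 = 3·22 + 0 → 22
22 divides 484, so a solution exists.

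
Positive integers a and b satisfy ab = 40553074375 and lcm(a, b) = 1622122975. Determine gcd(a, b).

25

From gcd × lcm = ab: gcd = 40553074375 / 1622122975 = 25.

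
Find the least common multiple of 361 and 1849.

667489

gcd first: 1849 = 5·361 + 44; 361 = 8·44 + 9; 44 = 4·9 + 8; 9 = 1·8 + 1; 8 = 8·1 + 0 → gcd = 1
lcm = 361·1849/gcd = 667489/1 = 667489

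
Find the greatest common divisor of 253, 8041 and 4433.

11

253 = 11 · 23; 8041 = 11 · 17 · 43; 4433 = 11 · 13 · 31
gcd takes min exponent of each prime: 11 = 11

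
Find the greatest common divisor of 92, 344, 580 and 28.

92 = 2² · 23; 344 = 2³ · 43; 580 = 2² · 5 · 29; 28 = 2² · 7
gcd takes min exponent of each prime: 2² = 4

4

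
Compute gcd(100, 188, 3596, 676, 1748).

4

gcd(100, 188): 188 = 1·100 + 88; 100 = 1·88 + 12; 88 = 7·12 + 4; 12 = 3·4 + 0 → 4
gcd(4, 3596): 3596 = 899·4 + 0 → 4
gcd(4, 676): 676 = 169·4 + 0 → 4
gcd(4, 1748): 1748 = 437·4 + 0 → 4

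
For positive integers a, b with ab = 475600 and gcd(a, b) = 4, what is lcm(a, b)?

Since gcd(a,b)·lcm(a,b) = ab, lcm = 475600/4 = 118900.

118900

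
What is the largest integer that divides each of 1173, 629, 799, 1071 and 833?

gcd(1173, 629): 1173 = 1·629 + 544; 629 = 1·544 + 85; 544 = 6·85 + 34; 85 = 2·34 + 17; 34 = 2·17 + 0 → 17
gcd(17, 799): 799 = 47·17 + 0 → 17
gcd(17, 1071): 1071 = 63·17 + 0 → 17
gcd(17, 833): 833 = 49·17 + 0 → 17

17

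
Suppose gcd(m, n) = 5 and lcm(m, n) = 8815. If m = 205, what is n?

m·n = gcd·lcm = 5·8815 = 44075, so n = 44075/205 = 215.

215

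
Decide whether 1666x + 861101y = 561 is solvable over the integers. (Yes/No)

Yes

By Bézout, 1666x + 861101y = 561 has integer solutions iff gcd(1666, 861101) | 561.
Euclid: 861101 = 516·1666 + 1445; 1666 = 1·1445 + 221; 1445 = 6·221 + 119; 221 = 1·119 + 102; 119 = 1·102 + 17; 102 = 6·17 + 0. gcd = 17; 561 mod 17 = 0. Yes.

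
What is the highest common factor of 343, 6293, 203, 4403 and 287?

gcd(343, 6293): 6293 = 18·343 + 119; 343 = 2·119 + 105; 119 = 1·105 + 14; 105 = 7·14 + 7; 14 = 2·7 + 0 → 7
gcd(7, 203): 203 = 29·7 + 0 → 7
gcd(7, 4403): 4403 = 629·7 + 0 → 7
gcd(7, 287): 287 = 41·7 + 0 → 7

7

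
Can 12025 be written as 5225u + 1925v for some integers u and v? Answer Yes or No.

gcd(5225, 1925): 5225 = 2·1925 + 1375; 1925 = 1·1375 + 550; 1375 = 2·550 + 275; 550 = 2·275 + 0 → 275
275 does not divide 12025, so a solution does not exist.

No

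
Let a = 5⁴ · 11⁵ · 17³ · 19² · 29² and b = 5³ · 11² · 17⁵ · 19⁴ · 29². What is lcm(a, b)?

15663847621113125891875

max exponent per prime: 5⁴ · 11⁵ · 17⁵ · 19⁴ · 29² = 15663847621113125891875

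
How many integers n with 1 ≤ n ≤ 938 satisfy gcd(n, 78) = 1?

Prime factors of 78: 2, 3, 13. Count integers ≤ 938 divisible by none of them.
By inclusion–exclusion: 938 − ⌊938/2⌋ − ⌊938/3⌋ − ⌊938/13⌋ + ⌊938/6⌋ + ⌊938/26⌋ + ⌊938/39⌋ − ⌊938/78⌋ = 289.

289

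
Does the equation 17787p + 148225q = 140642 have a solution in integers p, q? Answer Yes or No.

No

By Bézout, 17787p + 148225q = 140642 has integer solutions iff gcd(17787, 148225) | 140642.
Euclid: 148225 = 8·17787 + 5929; 17787 = 3·5929 + 0. gcd = 5929; 140642 mod 5929 = 4275. No.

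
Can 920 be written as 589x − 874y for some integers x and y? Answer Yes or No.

No

By Bézout, 589x − 874y = 920 has integer solutions iff gcd(589, 874) | 920.
Euclid: 874 = 1·589 + 285; 589 = 2·285 + 19; 285 = 15·19 + 0. gcd = 19; 920 mod 19 = 8. No.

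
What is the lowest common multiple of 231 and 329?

10857

231 = 3 · 7 · 11; 329 = 7 · 47
max exponents: 3 · 7 · 11 · 47 = 10857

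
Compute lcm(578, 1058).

gcd first: 1058 = 1·578 + 480; 578 = 1·480 + 98; 480 = 4·98 + 88; 98 = 1·88 + 10; 88 = 8·10 + 8; 10 = 1·8 + 2; 8 = 4·2 + 0 → gcd = 2
lcm = 578·1058/gcd = 611524/2 = 305762

305762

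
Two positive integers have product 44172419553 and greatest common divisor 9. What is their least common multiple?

gcd·lcm = product, so lcm = 44172419553/9 = 4908046617.

4908046617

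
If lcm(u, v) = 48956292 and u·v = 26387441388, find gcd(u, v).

539

gcd·lcm = product, so gcd = 26387441388/48956292 = 539.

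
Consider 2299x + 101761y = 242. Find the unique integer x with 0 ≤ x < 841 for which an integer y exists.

gcd(2299, 101761) = 121 (Euclid: 101761 = 44·2299 + 605; 2299 = 3·605 + 484; 605 = 1·484 + 121; 484 = 4·121 + 0), and 121 | 242.
Extended Euclid: 2299·(-177) + 101761·(4) = 121. Scale by 2: x₀ = -354.
General solution x = x₀ + 841t; reducing mod 841 gives x = 487 (and y = -11).

487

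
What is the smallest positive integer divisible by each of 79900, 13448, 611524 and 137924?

2031632153889400

lcm(79900, 13448) = 79900·13448/gcd = 1074495200/4 = 268623800
lcm(268623800, 611524) = 268623800·611524/gcd = 164269900671200/68 = 2415733833400
lcm(2415733833400, 137924) = 2415733833400·137924/gcd = 333187673237861600/164 = 2031632153889400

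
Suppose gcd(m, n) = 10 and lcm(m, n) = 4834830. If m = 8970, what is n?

m·n = gcd·lcm = 10·4834830 = 48348300, so n = 48348300/8970 = 5390.

5390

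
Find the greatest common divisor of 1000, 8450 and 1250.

gcd(1000, 8450): 8450 = 8·1000 + 450; 1000 = 2·450 + 100; 450 = 4·100 + 50; 100 = 2·50 + 0 → 50
gcd(50, 1250): 1250 = 25·50 + 0 → 50

50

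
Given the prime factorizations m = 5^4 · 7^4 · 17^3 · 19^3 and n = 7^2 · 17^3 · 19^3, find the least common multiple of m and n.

max exponent per prime: 5^4 · 7^4 · 17^3 · 19^3 = 50568461916875

50568461916875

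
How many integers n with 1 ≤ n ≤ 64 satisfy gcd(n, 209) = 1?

56

Prime factors of 209: 11, 19. Count integers ≤ 64 divisible by none of them.
By inclusion–exclusion: 64 − ⌊64/11⌋ − ⌊64/19⌋ + ⌊64/209⌋ = 56.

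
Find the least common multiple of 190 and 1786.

8930

190 = 2 · 5 · 19; 1786 = 2 · 19 · 47
max exponents: 2 · 5 · 19 · 47 = 8930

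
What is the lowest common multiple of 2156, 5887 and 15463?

lcm(2156, 5887) = 2156·5887/gcd = 12692372/7 = 1813196
lcm(1813196, 15463) = 1813196·15463/gcd = 28037449748/7 = 4005349964

4005349964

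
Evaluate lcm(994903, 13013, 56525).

88372258975

994903 = 7 · 13² · 29²; 13013 = 7 · 11 · 13²; 56525 = 5² · 7 · 17 · 19
lcm takes max exponent of each prime: 5² · 7 · 11 · 13² · 17 · 19 · 29² = 88372258975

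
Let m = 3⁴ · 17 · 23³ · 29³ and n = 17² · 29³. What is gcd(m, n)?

min exponent per shared prime: 17 · 29³ = 414613

414613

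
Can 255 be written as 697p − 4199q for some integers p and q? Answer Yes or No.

Yes

gcd(697, 4199): 4199 = 6·697 + 17; 697 = 41·17 + 0 → 17
17 divides 255, so a solution exists.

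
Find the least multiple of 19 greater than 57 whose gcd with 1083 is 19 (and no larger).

1083 = 19·57. Any a with gcd(a, 1083) = 19 is a multiple of 19, say 19s, with s coprime to 57.
Need s > 57/19, so s ≥ 4. First s ≥ 4 with gcd(s, 57) = 1 is s = 4. Thus a = 19·4 = 76.

76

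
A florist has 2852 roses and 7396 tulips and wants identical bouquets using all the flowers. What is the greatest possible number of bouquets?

2852 = 2² · 23 · 31
7396 = 2² · 43²
Common: 2² = 4

4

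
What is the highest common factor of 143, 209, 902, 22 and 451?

11

143 = 11 · 13; 209 = 11 · 19; 902 = 2 · 11 · 41; 22 = 2 · 11; 451 = 11 · 41
gcd takes min exponent of each prime: 11 = 11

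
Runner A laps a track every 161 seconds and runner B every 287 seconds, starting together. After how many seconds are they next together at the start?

6601

gcd first: 287 = 1·161 + 126; 161 = 1·126 + 35; 126 = 3·35 + 21; 35 = 1·21 + 14; 21 = 1·14 + 7; 14 = 2·7 + 0 → gcd = 7
lcm = 161·287/gcd = 46207/7 = 6601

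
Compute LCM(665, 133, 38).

1330

lcm(665, 133) = 665·133/gcd = 88445/133 = 665
lcm(665, 38) = 665·38/gcd = 25270/19 = 1330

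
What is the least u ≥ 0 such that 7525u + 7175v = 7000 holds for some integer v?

gcd(7525, 7175) = 175 (Euclid: 7525 = 1·7175 + 350; 7175 = 20·350 + 175; 350 = 2·175 + 0), and 175 | 7000.
Extended Euclid: 7525·(-20) + 7175·(21) = 175. Scale by 40: u₀ = -800.
General solution u = u₀ + 41t; reducing mod 41 gives u = 20 (and v = -20).

20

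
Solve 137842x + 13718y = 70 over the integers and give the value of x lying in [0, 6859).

6196

Reduce mod 13718: 137842x ≡ 70 (mod 13718). With g = gcd(137842, 13718) = 2 dividing 70, divide through: 68921x ≡ 35 (mod 6859).
Since gcd(68921, 6859) = 1, x ≡ 35·(68921)⁻¹ ≡ 6196 (mod 6859). Smallest non-negative: 6196.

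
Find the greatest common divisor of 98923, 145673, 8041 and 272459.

187

98923 = 11 · 17 · 23²; 145673 = 11 · 17 · 19 · 41; 8041 = 11 · 17 · 43; 272459 = 11 · 17 · 31 · 47
gcd takes min exponent of each prime: 11 · 17 = 187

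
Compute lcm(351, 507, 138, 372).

lcm(351, 507) = 351·507/gcd = 177957/39 = 4563
lcm(4563, 138) = 4563·138/gcd = 629694/3 = 209898
lcm(209898, 372) = 209898·372/gcd = 78082056/6 = 13013676

13013676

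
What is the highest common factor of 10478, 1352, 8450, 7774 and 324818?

338

gcd(10478, 1352): 10478 = 7·1352 + 1014; 1352 = 1·1014 + 338; 1014 = 3·338 + 0 → 338
gcd(338, 8450): 8450 = 25·338 + 0 → 338
gcd(338, 7774): 7774 = 23·338 + 0 → 338
gcd(338, 324818): 324818 = 961·338 + 0 → 338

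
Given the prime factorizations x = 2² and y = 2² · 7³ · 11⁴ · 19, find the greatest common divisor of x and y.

min exponent per shared prime: 2² = 4

4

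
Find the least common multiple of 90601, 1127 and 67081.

2852753687

lcm(90601, 1127) = 90601·1127/gcd = 102107327/49 = 2083823
lcm(2083823, 67081) = 2083823·67081/gcd = 139784930663/49 = 2852753687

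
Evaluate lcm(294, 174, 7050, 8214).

294 = 2 · 3 · 7²; 174 = 2 · 3 · 29; 7050 = 2 · 3 · 5² · 47; 8214 = 2 · 3 · 37²
lcm takes max exponent of each prime: 2 · 3 · 5² · 7² · 29 · 37² · 47 = 13714710450

13714710450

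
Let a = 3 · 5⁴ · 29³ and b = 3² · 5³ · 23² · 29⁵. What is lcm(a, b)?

61033487743125

max exponent per prime: 3² · 5⁴ · 23² · 29⁵ = 61033487743125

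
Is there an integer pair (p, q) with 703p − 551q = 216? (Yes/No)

No

gcd(703, 551): 703 = 1·551 + 152; 551 = 3·152 + 95; 152 = 1·95 + 57; 95 = 1·57 + 38; 57 = 1·38 + 19; 38 = 2·19 + 0 → 19
19 does not divide 216, so a solution does not exist.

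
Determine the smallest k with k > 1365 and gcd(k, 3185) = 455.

3185 = 455·7. Any k with gcd(k, 3185) = 455 is a multiple of 455, say 455s, with s coprime to 7.
Need s > 1365/455, so s ≥ 4. First s ≥ 4 with gcd(s, 7) = 1 is s = 4. Thus k = 455·4 = 1820.

1820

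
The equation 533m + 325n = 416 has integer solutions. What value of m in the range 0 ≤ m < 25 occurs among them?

2

Reduce mod 325: 533m ≡ 416 (mod 325). With g = gcd(533, 325) = 13 dividing 416, divide through: 41m ≡ 32 (mod 25).
Since gcd(41, 25) = 1, m ≡ 32·(41)⁻¹ ≡ 2 (mod 25). Smallest non-negative: 2.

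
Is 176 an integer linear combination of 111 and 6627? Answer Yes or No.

No

By Bézout, 111m + 6627n = 176 has integer solutions iff gcd(111, 6627) | 176.
Euclid: 6627 = 59·111 + 78; 111 = 1·78 + 33; 78 = 2·33 + 12; 33 = 2·12 + 9; 12 = 1·9 + 3; 9 = 3·3 + 0. gcd = 3; 176 mod 3 = 2. No.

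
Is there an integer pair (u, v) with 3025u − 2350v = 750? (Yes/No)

By Bézout, 3025u − 2350v = 750 has integer solutions iff gcd(3025, 2350) | 750.
Euclid: 3025 = 1·2350 + 675; 2350 = 3·675 + 325; 675 = 2·325 + 25; 325 = 13·25 + 0. gcd = 25; 750 mod 25 = 0. Yes.

Yes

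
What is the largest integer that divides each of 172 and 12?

4

Euclid: 172 = 14·12 + 4; 12 = 3·4 + 0. Last nonzero remainder: 4.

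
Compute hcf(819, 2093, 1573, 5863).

13

819 = 3² · 7 · 13; 2093 = 7 · 13 · 23; 1573 = 11² · 13; 5863 = 11 · 13 · 41
gcd takes min exponent of each prime: 13 = 13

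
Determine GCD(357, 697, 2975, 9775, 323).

17

gcd(357, 697): 697 = 1·357 + 340; 357 = 1·340 + 17; 340 = 20·17 + 0 → 17
gcd(17, 2975): 2975 = 175·17 + 0 → 17
gcd(17, 9775): 9775 = 575·17 + 0 → 17
gcd(17, 323): 323 = 19·17 + 0 → 17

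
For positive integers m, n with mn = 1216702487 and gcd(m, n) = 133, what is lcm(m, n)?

Since gcd(m,n)·lcm(m,n) = mn, lcm = 1216702487/133 = 9148139.

9148139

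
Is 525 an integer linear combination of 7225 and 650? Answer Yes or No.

gcd(7225, 650): 7225 = 11·650 + 75; 650 = 8·75 + 50; 75 = 1·50 + 25; 50 = 2·25 + 0 → 25
25 divides 525, so a solution exists.

Yes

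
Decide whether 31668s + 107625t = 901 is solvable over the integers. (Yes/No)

No

gcd(31668, 107625): 107625 = 3·31668 + 12621; 31668 = 2·12621 + 6426; 12621 = 1·6426 + 6195; 6426 = 1·6195 + 231; 6195 = 26·231 + 189; 231 = 1·189 + 42; 189 = 4·42 + 21; 42 = 2·21 + 0 → 21
21 does not divide 901, so a solution does not exist.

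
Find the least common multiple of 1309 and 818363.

9001993

gcd first: 818363 = 625·1309 + 238; 1309 = 5·238 + 119; 238 = 2·119 + 0 → gcd = 119
lcm = 1309·818363/gcd = 1071237167/119 = 9001993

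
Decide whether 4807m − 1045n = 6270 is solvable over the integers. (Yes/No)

Yes

gcd(4807, 1045): 4807 = 4·1045 + 627; 1045 = 1·627 + 418; 627 = 1·418 + 209; 418 = 2·209 + 0 → 209
209 divides 6270, so a solution exists.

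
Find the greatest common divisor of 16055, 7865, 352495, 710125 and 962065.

65

gcd(16055, 7865): 16055 = 2·7865 + 325; 7865 = 24·325 + 65; 325 = 5·65 + 0 → 65
gcd(65, 352495): 352495 = 5423·65 + 0 → 65
gcd(65, 710125): 710125 = 10925·65 + 0 → 65
gcd(65, 962065): 962065 = 14801·65 + 0 → 65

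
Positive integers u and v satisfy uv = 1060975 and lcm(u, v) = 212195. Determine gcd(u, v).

gcd·lcm = product, so gcd = 1060975/212195 = 5.

5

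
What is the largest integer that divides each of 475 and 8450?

25

475 = 5² · 19
8450 = 2 · 5² · 13²
Common: 5² = 25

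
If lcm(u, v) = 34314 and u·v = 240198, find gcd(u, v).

7

From gcd × lcm = uv: gcd = 240198 / 34314 = 7.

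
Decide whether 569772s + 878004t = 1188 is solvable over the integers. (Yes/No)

By Bézout, 569772s + 878004t = 1188 has integer solutions iff gcd(569772, 878004) | 1188.
Euclid: 878004 = 1·569772 + 308232; 569772 = 1·308232 + 261540; 308232 = 1·261540 + 46692; 261540 = 5·46692 + 28080; 46692 = 1·28080 + 18612; 28080 = 1·18612 + 9468; 18612 = 1·9468 + 9144; 9468 = 1·9144 + 324; 9144 = 28·324 + 72; 324 = 4·72 + 36; 72 = 2·36 + 0. gcd = 36; 1188 mod 36 = 0. Yes.

Yes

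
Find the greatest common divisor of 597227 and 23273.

Euclid: 597227 = 25·23273 + 15402; 23273 = 1·15402 + 7871; 15402 = 1·7871 + 7531; 7871 = 1·7531 + 340; 7531 = 22·340 + 51; 340 = 6·51 + 34; 51 = 1·34 + 17; 34 = 2·17 + 0. Last nonzero remainder: 17.

17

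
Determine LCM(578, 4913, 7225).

245650

lcm(578, 4913) = 578·4913/gcd = 2839714/289 = 9826
lcm(9826, 7225) = 9826·7225/gcd = 70992850/289 = 245650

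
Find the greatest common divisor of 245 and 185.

245 = 5 · 7²
185 = 5 · 37
Common: 5 = 5

5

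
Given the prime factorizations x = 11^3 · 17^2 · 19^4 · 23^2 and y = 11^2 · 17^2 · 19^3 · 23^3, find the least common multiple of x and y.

max exponent per prime: 11^3 · 17^2 · 19^4 · 23^3 = 609921313773013

609921313773013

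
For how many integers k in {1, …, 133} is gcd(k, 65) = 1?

99

Prime factors of 65: 5, 13. Count integers ≤ 133 divisible by none of them.
By inclusion–exclusion: 133 − ⌊133/5⌋ − ⌊133/13⌋ + ⌊133/65⌋ = 99.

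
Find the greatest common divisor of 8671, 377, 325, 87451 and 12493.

13

gcd(8671, 377): 8671 = 23·377 + 0 → 377
gcd(377, 325): 377 = 1·325 + 52; 325 = 6·52 + 13; 52 = 4·13 + 0 → 13
gcd(13, 87451): 87451 = 6727·13 + 0 → 13
gcd(13, 12493): 12493 = 961·13 + 0 → 13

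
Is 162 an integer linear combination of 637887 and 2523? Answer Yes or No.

By Bézout, 637887x + 2523y = 162 has integer solutions iff gcd(637887, 2523) | 162.
Euclid: 637887 = 252·2523 + 2091; 2523 = 1·2091 + 432; 2091 = 4·432 + 363; 432 = 1·363 + 69; 363 = 5·69 + 18; 69 = 3·18 + 15; 18 = 1·15 + 3; 15 = 5·3 + 0. gcd = 3; 162 mod 3 = 0. Yes.

Yes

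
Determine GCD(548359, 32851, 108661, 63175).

548359 = 7² · 19² · 31; 32851 = 7 · 13 · 19²; 108661 = 7 · 19² · 43; 63175 = 5² · 7 · 19²
gcd takes min exponent of each prime: 7 · 19² = 2527

2527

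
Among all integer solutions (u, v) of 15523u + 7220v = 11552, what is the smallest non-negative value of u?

Reduce mod 7220: 15523u ≡ 11552 (mod 7220). With g = gcd(15523, 7220) = 361 dividing 11552, divide through: 43u ≡ 32 (mod 20).
Since gcd(43, 20) = 1, u ≡ 32·(43)⁻¹ ≡ 4 (mod 20). Smallest non-negative: 4.

4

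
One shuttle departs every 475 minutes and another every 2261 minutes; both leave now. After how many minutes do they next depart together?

56525

gcd first: 2261 = 4·475 + 361; 475 = 1·361 + 114; 361 = 3·114 + 19; 114 = 6·19 + 0 → gcd = 19
lcm = 475·2261/gcd = 1073975/19 = 56525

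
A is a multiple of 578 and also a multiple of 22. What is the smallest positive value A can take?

578 = 2 · 17²; 22 = 2 · 11
max exponents: 2 · 11 · 17² = 6358

6358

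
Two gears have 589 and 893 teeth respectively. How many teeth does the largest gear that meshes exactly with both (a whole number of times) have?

19

589 = 19 · 31
893 = 19 · 47
Common: 19 = 19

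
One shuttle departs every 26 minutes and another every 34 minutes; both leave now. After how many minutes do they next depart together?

442

26 = 2 · 13; 34 = 2 · 17
max exponents: 2 · 13 · 17 = 442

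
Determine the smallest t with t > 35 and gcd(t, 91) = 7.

42

91 = 7·13. Any t with gcd(t, 91) = 7 is a multiple of 7, say 7s, with s coprime to 13.
Need s > 35/7, so s ≥ 6. First s ≥ 6 with gcd(s, 13) = 1 is s = 6. Thus t = 7·6 = 42.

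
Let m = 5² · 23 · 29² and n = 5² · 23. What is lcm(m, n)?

max exponent per prime: 5² · 23 · 29² = 483575

483575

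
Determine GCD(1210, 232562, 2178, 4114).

242

gcd(1210, 232562): 232562 = 192·1210 + 242; 1210 = 5·242 + 0 → 242
gcd(242, 2178): 2178 = 9·242 + 0 → 242
gcd(242, 4114): 4114 = 17·242 + 0 → 242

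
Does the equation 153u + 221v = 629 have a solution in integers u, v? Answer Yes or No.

Yes

By Bézout, 153u + 221v = 629 has integer solutions iff gcd(153, 221) | 629.
Euclid: 221 = 1·153 + 68; 153 = 2·68 + 17; 68 = 4·17 + 0. gcd = 17; 629 mod 17 = 0. Yes.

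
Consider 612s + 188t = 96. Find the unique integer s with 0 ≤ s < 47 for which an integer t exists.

Reduce mod 188: 612s ≡ 96 (mod 188). With g = gcd(612, 188) = 4 dividing 96, divide through: 153s ≡ 24 (mod 47).
Since gcd(153, 47) = 1, s ≡ 24·(153)⁻¹ ≡ 2 (mod 47). Smallest non-negative: 2.

2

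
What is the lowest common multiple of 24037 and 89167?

gcd first: 89167 = 3·24037 + 17056; 24037 = 1·17056 + 6981; 17056 = 2·6981 + 3094; 6981 = 2·3094 + 793; 3094 = 3·793 + 715; 793 = 1·715 + 78; 715 = 9·78 + 13; 78 = 6·13 + 0 → gcd = 13
lcm = 24037·89167/gcd = 2143307179/13 = 164869783

164869783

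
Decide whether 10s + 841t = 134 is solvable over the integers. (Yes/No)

By Bézout, 10s + 841t = 134 has integer solutions iff gcd(10, 841) | 134.
Euclid: 841 = 84·10 + 1; 10 = 10·1 + 0. gcd = 1; 134 mod 1 = 0. Yes.

Yes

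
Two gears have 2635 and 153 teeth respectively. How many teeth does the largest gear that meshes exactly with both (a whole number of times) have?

17

2635 = 5 · 17 · 31
153 = 3² · 17
Common: 17 = 17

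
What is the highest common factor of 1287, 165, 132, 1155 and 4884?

1287 = 3² · 11 · 13; 165 = 3 · 5 · 11; 132 = 2² · 3 · 11; 1155 = 3 · 5 · 7 · 11; 4884 = 2² · 3 · 11 · 37
gcd takes min exponent of each prime: 3 · 11 = 33

33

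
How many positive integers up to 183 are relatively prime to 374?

Prime factors of 374: 2, 11, 17. Count integers ≤ 183 divisible by none of them.
By inclusion–exclusion: 183 − ⌊183/2⌋ − ⌊183/11⌋ − ⌊183/17⌋ + ⌊183/22⌋ + ⌊183/34⌋ + ⌊183/187⌋ − ⌊183/374⌋ = 79.

79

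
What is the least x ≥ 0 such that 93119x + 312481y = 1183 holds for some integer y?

198

Reduce mod 312481: 93119x ≡ 1183 (mod 312481). With g = gcd(93119, 312481) = 169 dividing 1183, divide through: 551x ≡ 7 (mod 1849).
Since gcd(551, 1849) = 1, x ≡ 7·(551)⁻¹ ≡ 198 (mod 1849). Smallest non-negative: 198.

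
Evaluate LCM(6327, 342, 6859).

lcm(6327, 342) = 6327·342/gcd = 2163834/171 = 12654
lcm(12654, 6859) = 12654·6859/gcd = 86793786/19 = 4568094

4568094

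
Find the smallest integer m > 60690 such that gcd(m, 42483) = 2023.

62713

42483 = 2023·21. Any m with gcd(m, 42483) = 2023 is a multiple of 2023, say 2023s, with s coprime to 21.
Need s > 60690/2023, so s ≥ 31. First s ≥ 31 with gcd(s, 21) = 1 is s = 31. Thus m = 2023·31 = 62713.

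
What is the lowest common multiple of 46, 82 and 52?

lcm(46, 82) = 46·82/gcd = 3772/2 = 1886
lcm(1886, 52) = 1886·52/gcd = 98072/2 = 49036

49036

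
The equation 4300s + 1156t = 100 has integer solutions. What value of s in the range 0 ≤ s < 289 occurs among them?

Euclid: 4300 = 3·1156 + 832; 1156 = 1·832 + 324; 832 = 2·324 + 184; 324 = 1·184 + 140; 184 = 1·140 + 44; 140 = 3·44 + 8; 44 = 5·8 + 4; 8 = 2·4 + 0 → gcd = 4; 100 = 4·25.
Back-substitution yields 4300·(132) + 1156·(-491) = 4, so one solution is s = 132·25 = 3300, t = -491·25 = -12275.
Solutions in s differ by 1156/4 = 289; the one in [0, 289) is 3300 mod 289 = 121.

121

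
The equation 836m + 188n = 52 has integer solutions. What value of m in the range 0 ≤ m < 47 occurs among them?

gcd(836, 188) = 4 (Euclid: 836 = 4·188 + 84; 188 = 2·84 + 20; 84 = 4·20 + 4; 20 = 5·4 + 0), and 4 | 52.
Extended Euclid: 836·(9) + 188·(-40) = 4. Scale by 13: m₀ = 117.
General solution m = m₀ + 47t; reducing mod 47 gives m = 23 (and n = -102).

23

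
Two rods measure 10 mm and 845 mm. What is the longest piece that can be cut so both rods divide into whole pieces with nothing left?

5

10 = 2 · 5
845 = 5 · 13²
Common: 5 = 5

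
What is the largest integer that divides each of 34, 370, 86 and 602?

gcd(34, 370): 370 = 10·34 + 30; 34 = 1·30 + 4; 30 = 7·4 + 2; 4 = 2·2 + 0 → 2
gcd(2, 86): 86 = 43·2 + 0 → 2
gcd(2, 602): 602 = 301·2 + 0 → 2

2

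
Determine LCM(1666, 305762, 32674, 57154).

1666 = 2 · 7² · 17; 305762 = 2 · 17² · 23²; 32674 = 2 · 17 · 31²; 57154 = 2 · 17 · 41²
lcm takes max exponent of each prime: 2 · 7² · 17² · 23² · 31² · 41² = 24203083081058

24203083081058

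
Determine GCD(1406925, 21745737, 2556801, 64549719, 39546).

gcd(1406925, 21745737): 21745737 = 15·1406925 + 641862; 1406925 = 2·641862 + 123201; 641862 = 5·123201 + 25857; 123201 = 4·25857 + 19773; 25857 = 1·19773 + 6084; 19773 = 3·6084 + 1521; 6084 = 4·1521 + 0 → 1521
gcd(1521, 2556801): 2556801 = 1681·1521 + 0 → 1521
gcd(1521, 64549719): 64549719 = 42439·1521 + 0 → 1521
gcd(1521, 39546): 39546 = 26·1521 + 0 → 1521

1521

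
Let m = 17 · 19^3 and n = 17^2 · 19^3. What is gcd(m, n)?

min exponent per shared prime: 17 · 19^3 = 116603

116603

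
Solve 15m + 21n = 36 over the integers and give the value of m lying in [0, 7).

gcd(15, 21) = 3 (Euclid: 21 = 1·15 + 6; 15 = 2·6 + 3; 6 = 2·3 + 0), and 3 | 36.
Extended Euclid: 15·(3) + 21·(-2) = 3. Scale by 12: m₀ = 36.
General solution m = m₀ + 7t; reducing mod 7 gives m = 1 (and n = 1).

1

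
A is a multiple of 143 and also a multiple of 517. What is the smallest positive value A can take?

143 = 11 · 13; 517 = 11 · 47
max exponents: 11 · 13 · 47 = 6721

6721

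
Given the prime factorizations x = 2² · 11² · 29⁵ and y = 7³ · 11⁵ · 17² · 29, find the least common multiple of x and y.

max exponent per prime: 2² · 7³ · 11⁵ · 17² · 29⁵ = 1309801156066464292

1309801156066464292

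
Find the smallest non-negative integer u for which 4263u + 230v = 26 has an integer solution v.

Euclid: 4263 = 18·230 + 123; 230 = 1·123 + 107; 123 = 1·107 + 16; 107 = 6·16 + 11; 16 = 1·11 + 5; 11 = 2·5 + 1; 5 = 5·1 + 0 → gcd = 1; 26 = 1·26.
Back-substitution yields 4263·(-43) + 230·(797) = 1, so one solution is u = -43·26 = -1118, v = 797·26 = 20722.
Solutions in u differ by 230/1 = 230; the one in [0, 230) is -1118 mod 230 = 32.

32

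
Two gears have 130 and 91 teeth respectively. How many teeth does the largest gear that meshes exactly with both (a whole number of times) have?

Euclid: 130 = 1·91 + 39; 91 = 2·39 + 13; 39 = 3·13 + 0. Last nonzero remainder: 13.

13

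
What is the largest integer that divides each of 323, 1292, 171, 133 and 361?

19

gcd(323, 1292): 1292 = 4·323 + 0 → 323
gcd(323, 171): 323 = 1·171 + 152; 171 = 1·152 + 19; 152 = 8·19 + 0 → 19
gcd(19, 133): 133 = 7·19 + 0 → 19
gcd(19, 361): 361 = 19·19 + 0 → 19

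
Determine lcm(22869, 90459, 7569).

lcm(22869, 90459) = 22869·90459/gcd = 2068706871/9 = 229856319
lcm(229856319, 7569) = 229856319·7569/gcd = 1739782478511/9 = 193309164279

193309164279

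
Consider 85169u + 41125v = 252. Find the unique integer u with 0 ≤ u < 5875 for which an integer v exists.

gcd(85169, 41125) = 7 (Euclid: 85169 = 2·41125 + 2919; 41125 = 14·2919 + 259; 2919 = 11·259 + 70; 259 = 3·70 + 49; 70 = 1·49 + 21; 49 = 2·21 + 7; 21 = 3·7 + 0), and 7 | 252.
Extended Euclid: 85169·(-1747) + 41125·(3618) = 7. Scale by 36: u₀ = -62892.
General solution u = u₀ + 5875t; reducing mod 5875 gives u = 1733 (and v = -3589).

1733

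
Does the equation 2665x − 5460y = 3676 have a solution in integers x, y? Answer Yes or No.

No

By Bézout, 2665x − 5460y = 3676 has integer solutions iff gcd(2665, 5460) | 3676.
Euclid: 5460 = 2·2665 + 130; 2665 = 20·130 + 65; 130 = 2·65 + 0. gcd = 65; 3676 mod 65 = 36. No.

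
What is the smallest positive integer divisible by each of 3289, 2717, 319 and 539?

88799711

lcm(3289, 2717) = 3289·2717/gcd = 8936213/143 = 62491
lcm(62491, 319) = 62491·319/gcd = 19934629/11 = 1812239
lcm(1812239, 539) = 1812239·539/gcd = 976796821/11 = 88799711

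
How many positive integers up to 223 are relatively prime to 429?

Prime factors of 429: 3, 11, 13. Count integers ≤ 223 divisible by none of them.
By inclusion–exclusion: 223 − ⌊223/3⌋ − ⌊223/11⌋ − ⌊223/13⌋ + ⌊223/33⌋ + ⌊223/39⌋ + ⌊223/143⌋ − ⌊223/429⌋ = 124.

124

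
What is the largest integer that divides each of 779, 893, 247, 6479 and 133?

19

779 = 19 · 41; 893 = 19 · 47; 247 = 13 · 19; 6479 = 11 · 19 · 31; 133 = 7 · 19
gcd takes min exponent of each prime: 19 = 19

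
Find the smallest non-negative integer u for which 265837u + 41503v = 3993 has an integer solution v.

247

gcd(265837, 41503) = 121 (Euclid: 265837 = 6·41503 + 16819; 41503 = 2·16819 + 7865; 16819 = 2·7865 + 1089; 7865 = 7·1089 + 242; 1089 = 4·242 + 121; 242 = 2·121 + 0), and 121 | 3993.
Extended Euclid: 265837·(153) + 41503·(-980) = 121. Scale by 33: u₀ = 5049.
General solution u = u₀ + 343t; reducing mod 343 gives u = 247 (and v = -1582).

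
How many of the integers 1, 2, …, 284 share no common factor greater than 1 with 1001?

205

Prime factors of 1001: 7, 11, 13. Count integers ≤ 284 divisible by none of them.
By inclusion–exclusion: 284 − ⌊284/7⌋ − ⌊284/11⌋ − ⌊284/13⌋ + ⌊284/77⌋ + ⌊284/91⌋ + ⌊284/143⌋ − ⌊284/1001⌋ = 205.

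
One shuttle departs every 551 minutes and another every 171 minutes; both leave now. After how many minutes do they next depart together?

4959

gcd first: 551 = 3·171 + 38; 171 = 4·38 + 19; 38 = 2·19 + 0 → gcd = 19
lcm = 551·171/gcd = 94221/19 = 4959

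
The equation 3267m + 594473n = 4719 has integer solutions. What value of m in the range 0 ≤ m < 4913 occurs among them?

Euclid: 594473 = 181·3267 + 3146; 3267 = 1·3146 + 121; 3146 = 26·121 + 0 → gcd = 121; 4719 = 121·39.
Back-substitution yields 3267·(182) + 594473·(-1) = 121, so one solution is m = 182·39 = 7098, n = -1·39 = -39.
Solutions in m differ by 594473/121 = 4913; the one in [0, 4913) is 7098 mod 4913 = 2185.

2185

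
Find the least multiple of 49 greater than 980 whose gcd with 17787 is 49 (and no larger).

Multiples of 49 above 980: 49·21, 49·22, … . Need the cofactor coprime to 17787/49 = 363.
Checking s = 21, 22, … the first with gcd(s, 363) = 1 is s = 23, giving 1127.

1127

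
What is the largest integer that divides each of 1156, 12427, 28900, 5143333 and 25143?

289

1156 = 2² · 17²; 12427 = 17² · 43; 28900 = 2² · 5² · 17²; 5143333 = 13 · 17² · 37²; 25143 = 3 · 17² · 29
gcd takes min exponent of each prime: 17² = 289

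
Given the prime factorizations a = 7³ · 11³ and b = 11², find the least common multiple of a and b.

456533

max exponent per prime: 7³ · 11³ = 456533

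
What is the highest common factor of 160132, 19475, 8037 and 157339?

19

gcd(160132, 19475): 160132 = 8·19475 + 4332; 19475 = 4·4332 + 2147; 4332 = 2·2147 + 38; 2147 = 56·38 + 19; 38 = 2·19 + 0 → 19
gcd(19, 8037): 8037 = 423·19 + 0 → 19
gcd(19, 157339): 157339 = 8281·19 + 0 → 19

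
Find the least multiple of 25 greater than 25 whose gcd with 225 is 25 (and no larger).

50

gcd(m, 225) = 25 forces 25 | m; write m = 25s. Then gcd(25s, 25·9) = 25·gcd(s, 9), so need gcd(s, 9) = 1.
25s > 25 gives s ≥ 2. The least s ≥ 2 coprime to 9 is 2, so m = 25·2 = 50.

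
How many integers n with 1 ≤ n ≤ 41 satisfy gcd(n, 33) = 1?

33 = 3·11. Inclusion–exclusion on these primes:
41 − ⌊41/3⌋ − ⌊41/11⌋ + ⌊41/33⌋ = 26

26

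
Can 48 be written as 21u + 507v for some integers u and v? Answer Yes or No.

gcd(21, 507): 507 = 24·21 + 3; 21 = 7·3 + 0 → 3
3 divides 48, so a solution exists.

Yes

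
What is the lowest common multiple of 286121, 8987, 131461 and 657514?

657999902846

286121 = 11 · 19 · 37²; 8987 = 11 · 19 · 43; 131461 = 11 · 17 · 19 · 37; 657514 = 2 · 11³ · 13 · 19
lcm takes max exponent of each prime: 2 · 11³ · 13 · 17 · 19 · 37² · 43 = 657999902846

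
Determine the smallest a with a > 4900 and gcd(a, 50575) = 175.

gcd(a, 50575) = 175 forces 175 | a; write a = 175s. Then gcd(175s, 175·289) = 175·gcd(s, 289), so need gcd(s, 289) = 1.
175s > 4900 gives s ≥ 29. The least s ≥ 29 coprime to 289 is 29, so a = 175·29 = 5075.

5075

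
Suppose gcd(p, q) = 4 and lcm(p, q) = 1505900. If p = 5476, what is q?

Using pq = gcd(p,q)·lcm(p,q) = 4·1505900 = 6023600, we get q = 6023600/5476 = 1100.

1100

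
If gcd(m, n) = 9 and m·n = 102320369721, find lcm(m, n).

11368929969

Since gcd(m,n)·lcm(m,n) = mn, lcm = 102320369721/9 = 11368929969.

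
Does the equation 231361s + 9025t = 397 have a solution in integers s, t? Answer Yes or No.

Yes

gcd(231361, 9025): 231361 = 25·9025 + 5736; 9025 = 1·5736 + 3289; 5736 = 1·3289 + 2447; 3289 = 1·2447 + 842; 2447 = 2·842 + 763; 842 = 1·763 + 79; 763 = 9·79 + 52; 79 = 1·52 + 27; 52 = 1·27 + 25; 27 = 1·25 + 2; 25 = 12·2 + 1; 2 = 2·1 + 0 → 1
1 divides 397, so a solution exists.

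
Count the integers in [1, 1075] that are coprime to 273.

273 = 3·7·13. Inclusion–exclusion on these primes:
1075 − ⌊1075/3⌋ − ⌊1075/7⌋ − ⌊1075/13⌋ + ⌊1075/21⌋ + ⌊1075/39⌋ + ⌊1075/91⌋ − ⌊1075/273⌋ = 568

568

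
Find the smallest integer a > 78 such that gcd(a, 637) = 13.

104

gcd(a, 637) = 13 forces 13 | a; write a = 13s. Then gcd(13s, 13·49) = 13·gcd(s, 49), so need gcd(s, 49) = 1.
13s > 78 gives s ≥ 7. The least s ≥ 7 coprime to 49 is 8, so a = 13·8 = 104.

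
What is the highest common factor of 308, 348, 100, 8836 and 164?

4

308 = 2² · 7 · 11; 348 = 2² · 3 · 29; 100 = 2² · 5²; 8836 = 2² · 47²; 164 = 2² · 41
gcd takes min exponent of each prime: 2² = 4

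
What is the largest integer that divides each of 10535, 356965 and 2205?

245

gcd(10535, 356965): 356965 = 33·10535 + 9310; 10535 = 1·9310 + 1225; 9310 = 7·1225 + 735; 1225 = 1·735 + 490; 735 = 1·490 + 245; 490 = 2·245 + 0 → 245
gcd(245, 2205): 2205 = 9·245 + 0 → 245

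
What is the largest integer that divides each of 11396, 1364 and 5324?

44

11396 = 2² · 7 · 11 · 37; 1364 = 2² · 11 · 31; 5324 = 2² · 11³
gcd takes min exponent of each prime: 2² · 11 = 44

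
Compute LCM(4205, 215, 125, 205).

4205 = 5 · 29²; 215 = 5 · 43; 125 = 5³; 205 = 5 · 41
lcm takes max exponent of each prime: 5³ · 29² · 41 · 43 = 185335375

185335375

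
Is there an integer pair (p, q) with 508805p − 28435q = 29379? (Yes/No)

No

By Bézout, 508805p − 28435q = 29379 has integer solutions iff gcd(508805, 28435) | 29379.
Euclid: 508805 = 17·28435 + 25410; 28435 = 1·25410 + 3025; 25410 = 8·3025 + 1210; 3025 = 2·1210 + 605; 1210 = 2·605 + 0. gcd = 605; 29379 mod 605 = 339. No.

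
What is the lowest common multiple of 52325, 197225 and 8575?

2563925

52325 = 5² · 7 · 13 · 23; 197225 = 5² · 7³ · 23; 8575 = 5² · 7³
lcm takes max exponent of each prime: 5² · 7³ · 13 · 23 = 2563925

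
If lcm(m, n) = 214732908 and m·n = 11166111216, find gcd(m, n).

52

gcd·lcm = product, so gcd = 11166111216/214732908 = 52.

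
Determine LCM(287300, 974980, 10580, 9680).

3585934652357200

lcm(287300, 974980) = 287300·974980/gcd = 280111754000/20 = 14005587700
lcm(14005587700, 10580) = 14005587700·10580/gcd = 148179117866000/20 = 7408955893300
lcm(7408955893300, 9680) = 7408955893300·9680/gcd = 71718693047144000/20 = 3585934652357200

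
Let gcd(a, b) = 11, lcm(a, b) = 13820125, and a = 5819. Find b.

a·b = gcd·lcm = 11·13820125 = 152021375, so b = 152021375/5819 = 26125.

26125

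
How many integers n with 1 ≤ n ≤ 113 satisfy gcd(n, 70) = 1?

Prime factors of 70: 2, 5, 7. Count integers ≤ 113 divisible by none of them.
By inclusion–exclusion: 113 − ⌊113/2⌋ − ⌊113/5⌋ − ⌊113/7⌋ + ⌊113/10⌋ + ⌊113/14⌋ + ⌊113/35⌋ − ⌊113/70⌋ = 40.

40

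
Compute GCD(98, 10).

2

98 = 2 · 7²
10 = 2 · 5
Common: 2 = 2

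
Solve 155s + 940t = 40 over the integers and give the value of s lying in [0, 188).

164

gcd(155, 940) = 5 (Euclid: 940 = 6·155 + 10; 155 = 15·10 + 5; 10 = 2·5 + 0), and 5 | 40.
Extended Euclid: 155·(91) + 940·(-15) = 5. Scale by 8: s₀ = 728.
General solution s = s₀ + 188k; reducing mod 188 gives s = 164 (and t = -27).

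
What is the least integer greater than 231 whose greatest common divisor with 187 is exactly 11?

187 = 11·17. Any m with gcd(m, 187) = 11 is a multiple of 11, say 11s, with s coprime to 17.
Need s > 231/11, so s ≥ 22. First s ≥ 22 with gcd(s, 17) = 1 is s = 22. Thus m = 11·22 = 242.

242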